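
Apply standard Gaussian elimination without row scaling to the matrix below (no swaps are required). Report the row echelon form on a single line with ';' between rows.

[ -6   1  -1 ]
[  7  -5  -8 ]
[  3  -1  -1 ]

REF = [-6 1 -1; 0 -23/6 -55/6; 0 0 -7/23]

Forward elimination:
R2 <- R2 - (-7/6)*R1:  [     0  -23/6  -55/6 ]
R3 <- R3 - (-1/2)*R1:  [    0  -1/2  -3/2 ]
R3 <- R3 - (3/23)*R2:  [     0      0  -7/23 ]
Row echelon form:
[ -6      1     -1 ]
[  0  -23/6  -55/6 ]
[  0      0  -7/23 ]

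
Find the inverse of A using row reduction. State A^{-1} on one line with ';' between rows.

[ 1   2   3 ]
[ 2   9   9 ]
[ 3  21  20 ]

Gauss-Jordan on [A | I]:
R2 <- R2 - (2)*R1:  [  0   5   3  |  -2   1   0 ]
R3 <- R3 - (3)*R1:  [  0  15  11  |  -3   0   1 ]
R2 <- (1/5)*R2:  [    0     1   3/5  |  -2/5   1/5     0 ]
R1 <- R1 - (2)*R2:  [    1     0   9/5  |   9/5  -2/5     0 ]
R3 <- R3 - (15)*R2:  [  0   0   2  |   3  -3   1 ]
R3 <- (1/2)*R3:  [    0     0     1  |   3/2  -3/2   1/2 ]
R1 <- R1 - (9/5)*R3:  [     1      0      0  |  -9/10  23/10  -9/10 ]
R2 <- R2 - (3/5)*R3:  [      0       1       0  |  -13/10   11/10   -3/10 ]
Right block of [I | A^{-1}] is the inverse:
[  -9/10  23/10  -9/10 ]
[ -13/10  11/10  -3/10 ]
[    3/2   -3/2    1/2 ]

inverse = [-9/10 23/10 -9/10; -13/10 11/10 -3/10; 3/2 -3/2 1/2]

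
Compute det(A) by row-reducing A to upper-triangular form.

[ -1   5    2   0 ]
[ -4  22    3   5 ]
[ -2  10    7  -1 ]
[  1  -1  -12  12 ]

det(A) = -12

Forward elimination:
R2 <- R2 - (4)*R1:  [  0   2  -5   5 ]
R3 <- R3 - (2)*R1:  [  0   0   3  -1 ]
R4 <- R4 - (-1)*R1:  [   0    4  -10   12 ]
R4 <- R4 - (2)*R2:  [ 0  0  0  2 ]
Upper-triangular form:
[ -1  5   2   0 ]
[  0  2  -5   5 ]
[  0  0   3  -1 ]
[  0  0   0   2 ]
det(A) = (-1)^0 * (-1) * (2) * (3) * (2) = -12  (0 row swaps -> sign +1)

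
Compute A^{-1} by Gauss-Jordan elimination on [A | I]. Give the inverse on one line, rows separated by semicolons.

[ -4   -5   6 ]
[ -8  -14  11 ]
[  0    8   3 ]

Gauss-Jordan on [A | I]:
R1 <- (1/-4)*R1:  [    1   5/4  -3/2  |  -1/4     0     0 ]
R2 <- R2 - (-8)*R1:  [  0  -4  -1  |  -2   1   0 ]
R2 <- (1/-4)*R2:  [    0     1   1/4  |   1/2  -1/4     0 ]
R1 <- R1 - (5/4)*R2:  [      1       0  -29/16  |    -7/8    5/16       0 ]
R3 <- R3 - (8)*R2:  [  0   0   1  |  -4   2   1 ]
R1 <- R1 - (-29/16)*R3:  [     1      0      0  |  -65/8  63/16  29/16 ]
R2 <- R2 - (1/4)*R3:  [    0     1     0  |   3/2  -3/4  -1/4 ]
Right block of [I | A^{-1}] is the inverse:
[ -65/8  63/16  29/16 ]
[   3/2   -3/4   -1/4 ]
[    -4      2      1 ]

inverse = [-65/8 63/16 29/16; 3/2 -3/4 -1/4; -4 2 1]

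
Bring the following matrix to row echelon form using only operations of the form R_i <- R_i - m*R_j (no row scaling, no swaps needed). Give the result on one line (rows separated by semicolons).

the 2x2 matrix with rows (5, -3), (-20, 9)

REF = [5 -3; 0 -3]

Forward elimination:
R2 <- R2 - (-4)*R1:  [  0  -3 ]
Row echelon form:
[ 5  -3 ]
[ 0  -3 ]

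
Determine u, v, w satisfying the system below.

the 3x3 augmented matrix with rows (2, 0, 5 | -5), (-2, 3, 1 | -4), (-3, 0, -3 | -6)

Forward elimination on [A|b]:
R2 <- R2 - (-1)*R1:  [  0   3   6  -9 ]
R3 <- R3 - (-3/2)*R1:  [     0      0    9/2  -27/2 ]
Row echelon form:
[ 2  0    5  |     -5 ]
[ 0  3    6  |     -9 ]
[ 0  0  9/2  |  -27/2 ]
Back-substitution:
w = (-27/2) / (9/2) = -3
v = (-9 - (6)*(-3)) / 3 = 3
u = (-5 - (5)*(-3)) / 2 = 5

(5, 3, -3)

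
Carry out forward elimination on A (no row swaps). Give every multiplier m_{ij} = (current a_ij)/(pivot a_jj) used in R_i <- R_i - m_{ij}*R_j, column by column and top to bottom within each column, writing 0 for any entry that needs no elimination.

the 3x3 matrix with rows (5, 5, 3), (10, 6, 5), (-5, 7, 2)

multipliers: 2, -1, -3

Forward elimination:
R2 <- R2 - (2)*R1:  [  0  -4  -1 ]
R3 <- R3 - (-1)*R1:  [  0  12   5 ]
R3 <- R3 - (-3)*R2:  [ 0  0  2 ]
Multipliers (in order of application): m_{21} = 2, m_{31} = -1, m_{32} = -3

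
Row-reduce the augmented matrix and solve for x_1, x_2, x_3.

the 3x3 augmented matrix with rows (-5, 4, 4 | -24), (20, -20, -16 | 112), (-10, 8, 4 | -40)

(0, -4, -2)

Forward elimination on [A|b]:
R2 <- R2 - (-4)*R1:  [  0  -4   0  16 ]
R3 <- R3 - (2)*R1:  [  0   0  -4   8 ]
Row echelon form:
[ -5   4   4  |  -24 ]
[  0  -4   0  |   16 ]
[  0   0  -4  |    8 ]
Back-substitution:
x_3 = (8) / -4 = -2
x_2 = (16) / -4 = -4
x_1 = (-24 - (4)*(-4) - (4)*(-2)) / -5 = 0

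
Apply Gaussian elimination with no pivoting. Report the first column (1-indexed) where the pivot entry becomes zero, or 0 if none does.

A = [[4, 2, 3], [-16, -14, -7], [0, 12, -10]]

Naive forward elimination:
R2 <- R2 - (-4)*R1:  [  0  -6   5 ]
R3 <- R3 - (-2)*R2:  [ 0  0  0 ]
Matrix at this point:
[ 4   2  3 ]
[ 0  -6  5 ]
[ 0   0  0 ]
Pivot entry (3,3) in the last row is zero and there are no rows below to swap with -> zero pivot in column 3 (A is singular).

first zero-pivot column = 3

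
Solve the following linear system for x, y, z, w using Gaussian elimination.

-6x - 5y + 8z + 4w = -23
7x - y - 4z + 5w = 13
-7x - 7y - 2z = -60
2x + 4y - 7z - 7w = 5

Forward elimination on [A|b]:
R2 <- R2 - (-7/6)*R1:  [     0  -41/6   16/3   29/3  -83/6 ]
R3 <- R3 - (7/6)*R1:  [      0    -7/6   -34/3   -14/3  -199/6 ]
R4 <- R4 - (-1/3)*R1:  [     0    7/3  -13/3  -17/3   -8/3 ]
R3 <- R3 - (7/41)*R2:  [        0         0   -502/41   -259/41  -1263/41 ]
R4 <- R4 - (-14/41)*R2:  [       0        0  -103/41   -97/41  -303/41 ]
R4 <- R4 - (103/502)*R3:  [        0         0         0  -537/502  -537/502 ]
Row echelon form:
[ -6     -5        8         4  |       -23 ]
[  0  -41/6     16/3      29/3  |     -83/6 ]
[  0      0  -502/41   -259/41  |  -1263/41 ]
[  0      0        0  -537/502  |  -537/502 ]
Back-substitution:
w = (-537/502) / (-537/502) = 1
z = (-1263/41 - (-259/41)*(1)) / (-502/41) = 2
y = (-83/6 - (16/3)*(2) - (29/3)*(1)) / (-41/6) = 5
x = (-23 - (-5)*(5) - (8)*(2) - (4)*(1)) / -6 = 3

(3, 5, 2, 1)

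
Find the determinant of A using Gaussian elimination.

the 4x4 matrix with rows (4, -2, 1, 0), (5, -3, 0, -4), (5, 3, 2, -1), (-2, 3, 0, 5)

det(A) = 119

Forward elimination:
R2 <- R2 - (5/4)*R1:  [    0  -1/2  -5/4    -4 ]
R3 <- R3 - (5/4)*R1:  [    0  11/2   3/4    -1 ]
R4 <- R4 - (-1/2)*R1:  [   0    2  1/2    5 ]
R3 <- R3 - (-11)*R2:  [   0    0  -13  -45 ]
R4 <- R4 - (-4)*R2:  [    0     0  -9/2   -11 ]
R4 <- R4 - (9/26)*R3:  [      0       0       0  119/26 ]
Upper-triangular form:
[ 4    -2     1       0 ]
[ 0  -1/2  -5/4      -4 ]
[ 0     0   -13     -45 ]
[ 0     0     0  119/26 ]
det(A) = (-1)^0 * (4) * (-1/2) * (-13) * (119/26) = 119  (0 row swaps -> sign +1)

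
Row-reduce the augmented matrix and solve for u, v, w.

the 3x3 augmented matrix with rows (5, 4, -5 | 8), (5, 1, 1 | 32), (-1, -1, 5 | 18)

(5, 2, 5)

Forward elimination on [A|b]:
R2 <- R2 - (1)*R1:  [  0  -3   6  24 ]
R3 <- R3 - (-1/5)*R1:  [    0  -1/5     4  98/5 ]
R3 <- R3 - (1/15)*R2:  [    0     0  18/5    18 ]
Row echelon form:
[ 5   4    -5  |   8 ]
[ 0  -3     6  |  24 ]
[ 0   0  18/5  |  18 ]
Back-substitution:
w = (18) / (18/5) = 5
v = (24 - (6)*(5)) / -3 = 2
u = (8 - (4)*(2) - (-5)*(5)) / 5 = 5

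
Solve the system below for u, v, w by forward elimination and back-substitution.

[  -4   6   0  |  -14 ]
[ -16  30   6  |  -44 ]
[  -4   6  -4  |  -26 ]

Forward elimination on [A|b]:
R2 <- R2 - (4)*R1:  [  0   6   6  12 ]
R3 <- R3 - (1)*R1:  [   0    0   -4  -12 ]
Row echelon form:
[ -4  6   0  |  -14 ]
[  0  6   6  |   12 ]
[  0  0  -4  |  -12 ]
Back-substitution:
w = (-12) / -4 = 3
v = (12 - (6)*(3)) / 6 = -1
u = (-14 - (6)*(-1)) / -4 = 2

(2, -1, 3)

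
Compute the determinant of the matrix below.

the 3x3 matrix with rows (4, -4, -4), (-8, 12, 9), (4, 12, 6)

det(A) = 96

Forward elimination:
R2 <- R2 - (-2)*R1:  [ 0  4  1 ]
R3 <- R3 - (1)*R1:  [  0  16  10 ]
R3 <- R3 - (4)*R2:  [ 0  0  6 ]
Upper-triangular form:
[ 4  -4  -4 ]
[ 0   4   1 ]
[ 0   0   6 ]
det(A) = (-1)^0 * (4) * (4) * (6) = 96  (0 row swaps -> sign +1)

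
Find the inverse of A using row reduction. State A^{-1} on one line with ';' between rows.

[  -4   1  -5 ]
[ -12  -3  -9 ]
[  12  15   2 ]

Gauss-Jordan on [A | I]:
R1 <- (1/-4)*R1:  [    1  -1/4   5/4  |  -1/4     0     0 ]
R2 <- R2 - (-12)*R1:  [  0  -6   6  |  -3   1   0 ]
R3 <- R3 - (12)*R1:  [   0   18  -13  |    3    0    1 ]
R2 <- (1/-6)*R2:  [    0     1    -1  |   1/2  -1/6     0 ]
R1 <- R1 - (-1/4)*R2:  [     1      0      1  |   -1/8  -1/24      0 ]
R3 <- R3 - (18)*R2:  [  0   0   5  |  -6   3   1 ]
R3 <- (1/5)*R3:  [    0     0     1  |  -6/5   3/5   1/5 ]
R1 <- R1 - (1)*R3:  [       1        0        0  |    43/40  -77/120     -1/5 ]
R2 <- R2 - (-1)*R3:  [     0      1      0  |  -7/10  13/30    1/5 ]
Right block of [I | A^{-1}] is the inverse:
[ 43/40  -77/120  -1/5 ]
[ -7/10    13/30   1/5 ]
[  -6/5      3/5   1/5 ]

inverse = [43/40 -77/120 -1/5; -7/10 13/30 1/5; -6/5 3/5 1/5]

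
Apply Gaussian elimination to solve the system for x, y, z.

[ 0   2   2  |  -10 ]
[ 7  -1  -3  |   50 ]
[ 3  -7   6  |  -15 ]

Forward elimination on [A|b]:
R1 <-> R2   (pivot in column 1 was zero)
[ 7  -1  -3   50 ]
[ 0   2   2  -10 ]
[ 3  -7   6  -15 ]
R3 <- R3 - (3/7)*R1:  [      0   -46/7    51/7  -255/7 ]
R3 <- R3 - (-23/7)*R2:  [      0       0    97/7  -485/7 ]
Row echelon form:
[ 7  -1    -3  |      50 ]
[ 0   2     2  |     -10 ]
[ 0   0  97/7  |  -485/7 ]
Back-substitution:
z = (-485/7) / (97/7) = -5
y = (-10 - (2)*(-5)) / 2 = 0
x = (50 - (-1)*(0) - (-3)*(-5)) / 7 = 5

(5, 0, -5)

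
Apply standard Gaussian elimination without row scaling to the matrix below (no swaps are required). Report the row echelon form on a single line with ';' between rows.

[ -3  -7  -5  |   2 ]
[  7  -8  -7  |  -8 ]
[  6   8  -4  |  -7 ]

REF = [-3 -7 -5 2; 0 -73/3 -56/3 -10/3; 0 0 -686/73 -159/73]

Forward elimination:
R2 <- R2 - (-7/3)*R1:  [     0  -73/3  -56/3  -10/3 ]
R3 <- R3 - (-2)*R1:  [   0   -6  -14   -3 ]
R3 <- R3 - (18/73)*R2:  [       0        0  -686/73  -159/73 ]
Row echelon form:
[ -3     -7       -5  |        2 ]
[  0  -73/3    -56/3  |    -10/3 ]
[  0      0  -686/73  |  -159/73 ]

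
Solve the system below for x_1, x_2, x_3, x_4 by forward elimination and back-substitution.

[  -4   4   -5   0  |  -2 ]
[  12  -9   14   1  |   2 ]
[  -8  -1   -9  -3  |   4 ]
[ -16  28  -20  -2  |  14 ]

(-1, 1, 2, -5)

Forward elimination on [A|b]:
R2 <- R2 - (-3)*R1:  [  0   3  -1   1  -4 ]
R3 <- R3 - (2)*R1:  [  0  -9   1  -3   8 ]
R4 <- R4 - (4)*R1:  [  0  12   0  -2  22 ]
R3 <- R3 - (-3)*R2:  [  0   0  -2   0  -4 ]
R4 <- R4 - (4)*R2:  [  0   0   4  -6  38 ]
R4 <- R4 - (-2)*R3:  [  0   0   0  -6  30 ]
Row echelon form:
[ -4  4  -5   0  |  -2 ]
[  0  3  -1   1  |  -4 ]
[  0  0  -2   0  |  -4 ]
[  0  0   0  -6  |  30 ]
Back-substitution:
x_4 = (30) / -6 = -5
x_3 = (-4) / -2 = 2
x_2 = (-4 - (-1)*(2) - (1)*(-5)) / 3 = 1
x_1 = (-2 - (4)*(1) - (-5)*(2)) / -4 = -1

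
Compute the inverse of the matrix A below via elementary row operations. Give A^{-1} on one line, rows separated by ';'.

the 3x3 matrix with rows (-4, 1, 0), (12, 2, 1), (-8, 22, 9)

Gauss-Jordan on [A | I]:
R1 <- (1/-4)*R1:  [    1  -1/4     0  |  -1/4     0     0 ]
R2 <- R2 - (12)*R1:  [ 0  5  1  |  3  1  0 ]
R3 <- R3 - (-8)*R1:  [  0  20   9  |  -2   0   1 ]
R2 <- (1/5)*R2:  [   0    1  1/5  |  3/5  1/5    0 ]
R1 <- R1 - (-1/4)*R2:  [     1      0   1/20  |  -1/10   1/20      0 ]
R3 <- R3 - (20)*R2:  [   0    0    5  |  -14   -4    1 ]
R3 <- (1/5)*R3:  [     0      0      1  |  -14/5   -4/5    1/5 ]
R1 <- R1 - (1/20)*R3:  [      1       0       0  |    1/25   9/100  -1/100 ]
R2 <- R2 - (1/5)*R3:  [     0      1      0  |  29/25   9/25  -1/25 ]
Right block of [I | A^{-1}] is the inverse:
[  1/25  9/100  -1/100 ]
[ 29/25   9/25   -1/25 ]
[ -14/5   -4/5     1/5 ]

inverse = [1/25 9/100 -1/100; 29/25 9/25 -1/25; -14/5 -4/5 1/5]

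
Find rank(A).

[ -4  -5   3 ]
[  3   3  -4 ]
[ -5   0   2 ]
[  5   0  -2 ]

rank(A) = 3

Row reduction:
R2 <- R2 - (-3/4)*R1:  [    0  -3/4  -7/4 ]
R3 <- R3 - (5/4)*R1:  [    0  25/4  -7/4 ]
R4 <- R4 - (-5/4)*R1:  [     0  -25/4    7/4 ]
R3 <- R3 - (-25/3)*R2:  [     0      0  -49/3 ]
R4 <- R4 - (25/3)*R2:  [    0     0  49/3 ]
R4 <- R4 - (-1)*R3:  [ 0  0  0 ]
Row echelon form:
[ -4    -5      3 ]
[  0  -3/4   -7/4 ]
[  0     0  -49/3 ]
[  0     0      0 ]
Nonzero rows / pivot columns: 3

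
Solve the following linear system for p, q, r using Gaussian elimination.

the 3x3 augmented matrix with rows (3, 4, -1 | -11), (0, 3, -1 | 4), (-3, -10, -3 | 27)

(-5, 0, -4)

Forward elimination on [A|b]:
R3 <- R3 - (-1)*R1:  [  0  -6  -4  16 ]
R3 <- R3 - (-2)*R2:  [  0   0  -6  24 ]
Row echelon form:
[ 3  4  -1  |  -11 ]
[ 0  3  -1  |    4 ]
[ 0  0  -6  |   24 ]
Back-substitution:
r = (24) / -6 = -4
q = (4 - (-1)*(-4)) / 3 = 0
p = (-11 - (4)*(0) - (-1)*(-4)) / 3 = -5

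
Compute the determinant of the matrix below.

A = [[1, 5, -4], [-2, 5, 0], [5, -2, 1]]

det(A) = 99

Forward elimination:
R2 <- R2 - (-2)*R1:  [  0  15  -8 ]
R3 <- R3 - (5)*R1:  [   0  -27   21 ]
R3 <- R3 - (-9/5)*R2:  [    0     0  33/5 ]
Upper-triangular form:
[ 1   5    -4 ]
[ 0  15    -8 ]
[ 0   0  33/5 ]
det(A) = (-1)^0 * (1) * (15) * (33/5) = 99  (0 row swaps -> sign +1)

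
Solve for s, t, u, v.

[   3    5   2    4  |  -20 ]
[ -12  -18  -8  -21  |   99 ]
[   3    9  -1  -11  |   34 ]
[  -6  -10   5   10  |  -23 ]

(3, -3, 3, -5)

Forward elimination on [A|b]:
R2 <- R2 - (-4)*R1:  [  0   2   0  -5  19 ]
R3 <- R3 - (1)*R1:  [   0    4   -3  -15   54 ]
R4 <- R4 - (-2)*R1:  [   0    0    9   18  -63 ]
R3 <- R3 - (2)*R2:  [  0   0  -3  -5  16 ]
R4 <- R4 - (-3)*R3:  [   0    0    0    3  -15 ]
Row echelon form:
[ 3  5   2   4  |  -20 ]
[ 0  2   0  -5  |   19 ]
[ 0  0  -3  -5  |   16 ]
[ 0  0   0   3  |  -15 ]
Back-substitution:
v = (-15) / 3 = -5
u = (16 - (-5)*(-5)) / -3 = 3
t = (19 - (-5)*(-5)) / 2 = -3
s = (-20 - (5)*(-3) - (2)*(3) - (4)*(-5)) / 3 = 3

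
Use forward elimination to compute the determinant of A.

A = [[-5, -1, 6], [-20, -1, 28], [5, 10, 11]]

det(A) = -75

Forward elimination:
R2 <- R2 - (4)*R1:  [ 0  3  4 ]
R3 <- R3 - (-1)*R1:  [  0   9  17 ]
R3 <- R3 - (3)*R2:  [ 0  0  5 ]
Upper-triangular form:
[ -5  -1  6 ]
[  0   3  4 ]
[  0   0  5 ]
det(A) = (-1)^0 * (-5) * (3) * (5) = -75  (0 row swaps -> sign +1)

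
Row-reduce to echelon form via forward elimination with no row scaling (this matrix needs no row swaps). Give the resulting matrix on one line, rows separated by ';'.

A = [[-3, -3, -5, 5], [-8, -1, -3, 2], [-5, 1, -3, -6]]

REF = [-3 -3 -5 5; 0 7 31/3 -34/3; 0 0 -74/21 -97/21]

Forward elimination:
R2 <- R2 - (8/3)*R1:  [     0      7   31/3  -34/3 ]
R3 <- R3 - (5/3)*R1:  [     0      6   16/3  -43/3 ]
R3 <- R3 - (6/7)*R2:  [      0       0  -74/21  -97/21 ]
Row echelon form:
[ -3  -3      -5       5 ]
[  0   7    31/3   -34/3 ]
[  0   0  -74/21  -97/21 ]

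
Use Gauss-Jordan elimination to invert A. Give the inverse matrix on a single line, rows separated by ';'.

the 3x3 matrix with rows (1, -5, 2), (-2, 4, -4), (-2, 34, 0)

inverse = [-17/3 -17/6 -1/2; -1/3 -1/6 0; 5/2 1 1/4]

Gauss-Jordan on [A | I]:
R2 <- R2 - (-2)*R1:  [  0  -6   0  |   2   1   0 ]
R3 <- R3 - (-2)*R1:  [  0  24   4  |   2   0   1 ]
R2 <- (1/-6)*R2:  [    0     1     0  |  -1/3  -1/6     0 ]
R1 <- R1 - (-5)*R2:  [    1     0     2  |  -2/3  -5/6     0 ]
R3 <- R3 - (24)*R2:  [  0   0   4  |  10   4   1 ]
R3 <- (1/4)*R3:  [   0    0    1  |  5/2    1  1/4 ]
R1 <- R1 - (2)*R3:  [     1      0      0  |  -17/3  -17/6   -1/2 ]
Right block of [I | A^{-1}] is the inverse:
[ -17/3  -17/6  -1/2 ]
[  -1/3   -1/6     0 ]
[   5/2      1   1/4 ]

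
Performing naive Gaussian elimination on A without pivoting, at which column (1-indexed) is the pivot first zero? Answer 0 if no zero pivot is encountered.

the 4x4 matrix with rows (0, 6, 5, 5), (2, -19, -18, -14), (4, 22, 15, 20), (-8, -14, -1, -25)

first zero-pivot column = 1

Naive forward elimination:
Pivot entry (1,1) is zero but row 2 has 2 in column 1 -> naive elimination stops; a row interchange (e.g. R1 <-> R2) would be required here.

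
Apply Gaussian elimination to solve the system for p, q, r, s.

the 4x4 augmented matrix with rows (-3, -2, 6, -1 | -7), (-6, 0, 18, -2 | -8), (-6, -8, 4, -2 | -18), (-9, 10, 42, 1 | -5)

(-1, 3, -1, -2)

Forward elimination on [A|b]:
R2 <- R2 - (2)*R1:  [ 0  4  6  0  6 ]
R3 <- R3 - (2)*R1:  [  0  -4  -8   0  -4 ]
R4 <- R4 - (3)*R1:  [  0  16  24   4  16 ]
R3 <- R3 - (-1)*R2:  [  0   0  -2   0   2 ]
R4 <- R4 - (4)*R2:  [  0   0   0   4  -8 ]
Row echelon form:
[ -3  -2   6  -1  |  -7 ]
[  0   4   6   0  |   6 ]
[  0   0  -2   0  |   2 ]
[  0   0   0   4  |  -8 ]
Back-substitution:
s = (-8) / 4 = -2
r = (2) / -2 = -1
q = (6 - (6)*(-1)) / 4 = 3
p = (-7 - (-2)*(3) - (6)*(-1) - (-1)*(-2)) / -3 = -1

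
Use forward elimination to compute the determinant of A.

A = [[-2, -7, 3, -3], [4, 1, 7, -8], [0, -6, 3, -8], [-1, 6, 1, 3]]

det(A) = 807

Forward elimination:
R2 <- R2 - (-2)*R1:  [   0  -13   13  -14 ]
R4 <- R4 - (1/2)*R1:  [    0  19/2  -1/2   9/2 ]
R3 <- R3 - (6/13)*R2:  [      0       0      -3  -20/13 ]
R4 <- R4 - (-19/26)*R2:  [       0        0        9  -149/26 ]
R4 <- R4 - (-3)*R3:  [       0        0        0  -269/26 ]
Upper-triangular form:
[ -2   -7   3       -3 ]
[  0  -13  13      -14 ]
[  0    0  -3   -20/13 ]
[  0    0   0  -269/26 ]
det(A) = (-1)^0 * (-2) * (-13) * (-3) * (-269/26) = 807  (0 row swaps -> sign +1)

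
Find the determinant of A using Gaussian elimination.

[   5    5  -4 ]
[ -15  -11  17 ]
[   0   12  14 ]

det(A) = -20

Forward elimination:
R2 <- R2 - (-3)*R1:  [ 0  4  5 ]
R3 <- R3 - (3)*R2:  [  0   0  -1 ]
Upper-triangular form:
[ 5  5  -4 ]
[ 0  4   5 ]
[ 0  0  -1 ]
det(A) = (-1)^0 * (5) * (4) * (-1) = -20  (0 row swaps -> sign +1)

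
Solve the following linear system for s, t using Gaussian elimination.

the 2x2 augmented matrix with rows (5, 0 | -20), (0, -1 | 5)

Forward elimination on [A|b]:
Row echelon form:
[ 5   0  |  -20 ]
[ 0  -1  |    5 ]
Back-substitution:
t = (5) / -1 = -5
s = (-20) / 5 = -4

(-4, -5)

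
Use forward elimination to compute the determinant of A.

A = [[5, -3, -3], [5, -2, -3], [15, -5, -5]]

Forward elimination:
R2 <- R2 - (1)*R1:  [ 0  1  0 ]
R3 <- R3 - (3)*R1:  [ 0  4  4 ]
R3 <- R3 - (4)*R2:  [ 0  0  4 ]
Upper-triangular form:
[ 5  -3  -3 ]
[ 0   1   0 ]
[ 0   0   4 ]
det(A) = (-1)^0 * (5) * (1) * (4) = 20  (0 row swaps -> sign +1)

det(A) = 20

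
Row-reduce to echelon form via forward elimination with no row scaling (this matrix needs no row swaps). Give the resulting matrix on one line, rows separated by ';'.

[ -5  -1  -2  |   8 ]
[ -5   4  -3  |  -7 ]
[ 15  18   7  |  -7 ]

REF = [-5 -1 -2 8; 0 5 -1 -15; 0 0 4 62]

Forward elimination:
R2 <- R2 - (1)*R1:  [   0    5   -1  -15 ]
R3 <- R3 - (-3)*R1:  [  0  15   1  17 ]
R3 <- R3 - (3)*R2:  [  0   0   4  62 ]
Row echelon form:
[ -5  -1  -2  |    8 ]
[  0   5  -1  |  -15 ]
[  0   0   4  |   62 ]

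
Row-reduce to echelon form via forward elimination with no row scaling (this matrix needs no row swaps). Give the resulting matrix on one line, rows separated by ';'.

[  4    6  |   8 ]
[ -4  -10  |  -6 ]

Forward elimination:
R2 <- R2 - (-1)*R1:  [  0  -4   2 ]
Row echelon form:
[ 4   6  |  8 ]
[ 0  -4  |  2 ]

REF = [4 6 8; 0 -4 2]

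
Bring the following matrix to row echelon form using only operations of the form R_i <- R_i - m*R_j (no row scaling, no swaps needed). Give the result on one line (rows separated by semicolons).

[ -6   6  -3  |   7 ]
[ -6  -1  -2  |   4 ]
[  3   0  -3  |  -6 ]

REF = [-6 6 -3 7; 0 -7 1 -3; 0 0 -57/14 -53/14]

Forward elimination:
R2 <- R2 - (1)*R1:  [  0  -7   1  -3 ]
R3 <- R3 - (-1/2)*R1:  [    0     3  -9/2  -5/2 ]
R3 <- R3 - (-3/7)*R2:  [      0       0  -57/14  -53/14 ]
Row echelon form:
[ -6   6      -3  |       7 ]
[  0  -7       1  |      -3 ]
[  0   0  -57/14  |  -53/14 ]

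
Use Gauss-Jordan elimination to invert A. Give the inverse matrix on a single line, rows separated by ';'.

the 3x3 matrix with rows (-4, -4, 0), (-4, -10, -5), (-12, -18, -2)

inverse = [-35/36 -1/9 5/18; 13/18 1/9 -5/18; -2/3 -1/3 1/3]

Gauss-Jordan on [A | I]:
R1 <- (1/-4)*R1:  [    1     1     0  |  -1/4     0     0 ]
R2 <- R2 - (-4)*R1:  [  0  -6  -5  |  -1   1   0 ]
R3 <- R3 - (-12)*R1:  [  0  -6  -2  |  -3   0   1 ]
R2 <- (1/-6)*R2:  [    0     1   5/6  |   1/6  -1/6     0 ]
R1 <- R1 - (1)*R2:  [     1      0   -5/6  |  -5/12    1/6      0 ]
R3 <- R3 - (-6)*R2:  [  0   0   3  |  -2  -1   1 ]
R3 <- (1/3)*R3:  [    0     0     1  |  -2/3  -1/3   1/3 ]
R1 <- R1 - (-5/6)*R3:  [      1       0       0  |  -35/36    -1/9    5/18 ]
R2 <- R2 - (5/6)*R3:  [     0      1      0  |  13/18    1/9  -5/18 ]
Right block of [I | A^{-1}] is the inverse:
[ -35/36  -1/9   5/18 ]
[  13/18   1/9  -5/18 ]
[   -2/3  -1/3    1/3 ]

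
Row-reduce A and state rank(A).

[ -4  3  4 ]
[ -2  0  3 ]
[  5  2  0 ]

Row reduction:
R2 <- R2 - (1/2)*R1:  [    0  -3/2     1 ]
R3 <- R3 - (-5/4)*R1:  [    0  23/4     5 ]
R3 <- R3 - (-23/6)*R2:  [    0     0  53/6 ]
Row echelon form:
[ -4     3     4 ]
[  0  -3/2     1 ]
[  0     0  53/6 ]
Nonzero rows / pivot columns: 3

rank(A) = 3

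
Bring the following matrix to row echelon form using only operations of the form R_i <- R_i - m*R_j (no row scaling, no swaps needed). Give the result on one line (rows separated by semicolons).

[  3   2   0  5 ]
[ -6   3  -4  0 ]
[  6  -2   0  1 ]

REF = [3 2 0 5; 0 7 -4 10; 0 0 -24/7 -3/7]

Forward elimination:
R2 <- R2 - (-2)*R1:  [  0   7  -4  10 ]
R3 <- R3 - (2)*R1:  [  0  -6   0  -9 ]
R3 <- R3 - (-6/7)*R2:  [     0      0  -24/7   -3/7 ]
Row echelon form:
[ 3  2      0     5 ]
[ 0  7     -4    10 ]
[ 0  0  -24/7  -3/7 ]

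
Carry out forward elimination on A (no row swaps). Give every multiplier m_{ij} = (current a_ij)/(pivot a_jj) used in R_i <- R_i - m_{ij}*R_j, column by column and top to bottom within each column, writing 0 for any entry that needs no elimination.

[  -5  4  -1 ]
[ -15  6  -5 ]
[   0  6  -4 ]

multipliers: 3, 0, -1

Forward elimination:
R2 <- R2 - (3)*R1:  [  0  -6  -2 ]
R3: entry in column 1 is already 0 -> m_{31} = 0 (no row operation needed)
R3 <- R3 - (-1)*R2:  [  0   0  -6 ]
Multipliers (in order of application): m_{21} = 3, m_{31} = 0, m_{32} = -1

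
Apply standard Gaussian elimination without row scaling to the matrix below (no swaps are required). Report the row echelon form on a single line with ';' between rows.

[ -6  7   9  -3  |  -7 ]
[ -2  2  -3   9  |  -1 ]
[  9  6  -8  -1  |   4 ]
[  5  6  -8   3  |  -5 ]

Forward elimination:
R2 <- R2 - (1/3)*R1:  [    0  -1/3    -6    10   4/3 ]
R3 <- R3 - (-3/2)*R1:  [     0   33/2   11/2  -11/2  -13/2 ]
R4 <- R4 - (-5/6)*R1:  [     0   71/6   -1/2    1/2  -65/6 ]
R3 <- R3 - (-99/2)*R2:  [      0       0  -583/2   979/2   119/2 ]
R4 <- R4 - (-71/2)*R2:  [      0       0  -427/2   711/2    73/2 ]
R4 <- R4 - (427/583)*R3:  [         0          0          0    -160/53  -4127/583 ]
Row echelon form:
[ -6     7       9       -3  |         -7 ]
[  0  -1/3      -6       10  |        4/3 ]
[  0     0  -583/2    979/2  |      119/2 ]
[  0     0       0  -160/53  |  -4127/583 ]

REF = [-6 7 9 -3 -7; 0 -1/3 -6 10 4/3; 0 0 -583/2 979/2 119/2; 0 0 0 -160/53 -4127/583]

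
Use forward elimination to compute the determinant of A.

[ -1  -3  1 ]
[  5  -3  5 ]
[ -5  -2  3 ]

det(A) = 94

Forward elimination:
R2 <- R2 - (-5)*R1:  [   0  -18   10 ]
R3 <- R3 - (5)*R1:  [  0  13  -2 ]
R3 <- R3 - (-13/18)*R2:  [    0     0  47/9 ]
Upper-triangular form:
[ -1   -3     1 ]
[  0  -18    10 ]
[  0    0  47/9 ]
det(A) = (-1)^0 * (-1) * (-18) * (47/9) = 94  (0 row swaps -> sign +1)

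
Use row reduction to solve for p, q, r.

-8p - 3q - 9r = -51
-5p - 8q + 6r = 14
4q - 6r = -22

Forward elimination on [A|b]:
R2 <- R2 - (5/8)*R1:  [     0  -49/8   93/8  367/8 ]
R3 <- R3 - (-32/49)*R2:  [      0       0   78/49  390/49 ]
Row echelon form:
[ -8     -3     -9  |     -51 ]
[  0  -49/8   93/8  |   367/8 ]
[  0      0  78/49  |  390/49 ]
Back-substitution:
r = (390/49) / (78/49) = 5
q = (367/8 - (93/8)*(5)) / (-49/8) = 2
p = (-51 - (-3)*(2) - (-9)*(5)) / -8 = 0

(0, 2, 5)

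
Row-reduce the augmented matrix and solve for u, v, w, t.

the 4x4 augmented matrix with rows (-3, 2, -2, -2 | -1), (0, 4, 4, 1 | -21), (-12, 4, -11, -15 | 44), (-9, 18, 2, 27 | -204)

Forward elimination on [A|b]:
R3 <- R3 - (4)*R1:  [  0  -4  -3  -7  48 ]
R4 <- R4 - (3)*R1:  [    0    12     8    33  -201 ]
R3 <- R3 - (-1)*R2:  [  0   0   1  -6  27 ]
R4 <- R4 - (3)*R2:  [    0     0    -4    30  -138 ]
R4 <- R4 - (-4)*R3:  [   0    0    0    6  -30 ]
Row echelon form:
[ -3  2  -2  -2  |   -1 ]
[  0  4   4   1  |  -21 ]
[  0  0   1  -6  |   27 ]
[  0  0   0   6  |  -30 ]
Back-substitution:
t = (-30) / 6 = -5
w = (27 - (-6)*(-5)) / 1 = -3
v = (-21 - (4)*(-3) - (1)*(-5)) / 4 = -1
u = (-1 - (2)*(-1) - (-2)*(-3) - (-2)*(-5)) / -3 = 5

(5, -1, -3, -5)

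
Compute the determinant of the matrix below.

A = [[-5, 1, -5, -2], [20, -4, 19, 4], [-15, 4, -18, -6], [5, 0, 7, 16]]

det(A) = 30

Forward elimination:
R2 <- R2 - (-4)*R1:  [  0   0  -1  -4 ]
R3 <- R3 - (3)*R1:  [  0   1  -3   0 ]
R4 <- R4 - (-1)*R1:  [  0   1   2  14 ]
R2 <-> R3   (pivot in column 2 was zero)
[ -5  1  -5  -2 ]
[  0  1  -3   0 ]
[  0  0  -1  -4 ]
[  0  1   2  14 ]
R4 <- R4 - (1)*R2:  [  0   0   5  14 ]
R4 <- R4 - (-5)*R3:  [  0   0   0  -6 ]
Upper-triangular form:
[ -5  1  -5  -2 ]
[  0  1  -3   0 ]
[  0  0  -1  -4 ]
[  0  0   0  -6 ]
det(A) = (-1)^1 * (-5) * (1) * (-1) * (-6) = 30  (1 row swap -> sign -1)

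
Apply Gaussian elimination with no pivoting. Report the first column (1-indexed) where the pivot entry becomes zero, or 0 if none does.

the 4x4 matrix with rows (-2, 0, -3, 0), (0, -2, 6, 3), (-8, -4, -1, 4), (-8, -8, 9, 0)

first zero-pivot column = 0

Naive forward elimination:
R3 <- R3 - (4)*R1:  [  0  -4  11   4 ]
R4 <- R4 - (4)*R1:  [  0  -8  21   0 ]
R3 <- R3 - (2)*R2:  [  0   0  -1  -2 ]
R4 <- R4 - (4)*R2:  [   0    0   -3  -12 ]
R4 <- R4 - (3)*R3:  [  0   0   0  -6 ]
All pivots nonzero; naive elimination completes without hitting a zero pivot.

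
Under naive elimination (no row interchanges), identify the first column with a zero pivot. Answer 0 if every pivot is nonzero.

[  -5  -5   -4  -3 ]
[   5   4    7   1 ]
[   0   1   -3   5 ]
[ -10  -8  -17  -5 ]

first zero-pivot column = 3

Naive forward elimination:
R2 <- R2 - (-1)*R1:  [  0  -1   3  -2 ]
R4 <- R4 - (2)*R1:  [  0   2  -9   1 ]
R3 <- R3 - (-1)*R2:  [ 0  0  0  3 ]
R4 <- R4 - (-2)*R2:  [  0   0  -3  -3 ]
Matrix at this point:
[ -5  -5  -4  -3 ]
[  0  -1   3  -2 ]
[  0   0   0   3 ]
[  0   0  -3  -3 ]
Pivot entry (3,3) is zero but row 4 has -3 in column 3 -> naive elimination stops; a row interchange (e.g. R3 <-> R4) would be required here.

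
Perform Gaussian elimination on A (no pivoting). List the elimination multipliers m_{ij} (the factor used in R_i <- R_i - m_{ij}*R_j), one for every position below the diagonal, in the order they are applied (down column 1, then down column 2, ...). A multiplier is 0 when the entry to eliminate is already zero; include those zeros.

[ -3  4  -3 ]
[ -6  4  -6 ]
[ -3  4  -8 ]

multipliers: 2, 1, 0

Forward elimination:
R2 <- R2 - (2)*R1:  [  0  -4   0 ]
R3 <- R3 - (1)*R1:  [  0   0  -5 ]
R3: entry in column 2 is already 0 -> m_{32} = 0 (no row operation needed)
Multipliers (in order of application): m_{21} = 2, m_{31} = 1, m_{32} = 0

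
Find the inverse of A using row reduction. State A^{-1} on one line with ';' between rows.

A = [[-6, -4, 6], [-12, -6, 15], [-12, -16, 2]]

Gauss-Jordan on [A | I]:
R1 <- (1/-6)*R1:  [    1   2/3    -1  |  -1/6     0     0 ]
R2 <- R2 - (-12)*R1:  [  0   2   3  |  -2   1   0 ]
R3 <- R3 - (-12)*R1:  [   0   -8  -10  |   -2    0    1 ]
R2 <- (1/2)*R2:  [   0    1  3/2  |   -1  1/2    0 ]
R1 <- R1 - (2/3)*R2:  [    1     0    -2  |   1/2  -1/3     0 ]
R3 <- R3 - (-8)*R2:  [   0    0    2  |  -10    4    1 ]
R3 <- (1/2)*R3:  [   0    0    1  |   -5    2  1/2 ]
R1 <- R1 - (-2)*R3:  [     1      0      0  |  -19/2   11/3      1 ]
R2 <- R2 - (3/2)*R3:  [    0     1     0  |  13/2  -5/2  -3/4 ]
Right block of [I | A^{-1}] is the inverse:
[ -19/2  11/3     1 ]
[  13/2  -5/2  -3/4 ]
[    -5     2   1/2 ]

inverse = [-19/2 11/3 1; 13/2 -5/2 -3/4; -5 2 1/2]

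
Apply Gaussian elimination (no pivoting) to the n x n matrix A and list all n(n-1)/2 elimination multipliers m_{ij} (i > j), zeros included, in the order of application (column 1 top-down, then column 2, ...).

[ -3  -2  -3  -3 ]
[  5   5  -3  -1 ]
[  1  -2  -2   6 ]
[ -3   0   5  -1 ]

Forward elimination:
R2 <- R2 - (-5/3)*R1:  [   0  5/3   -8   -6 ]
R3 <- R3 - (-1/3)*R1:  [    0  -8/3    -3     5 ]
R4 <- R4 - (1)*R1:  [ 0  2  8  2 ]
R3 <- R3 - (-8/5)*R2:  [     0      0  -79/5  -23/5 ]
R4 <- R4 - (6/5)*R2:  [    0     0  88/5  46/5 ]
R4 <- R4 - (-88/79)*R3:  [      0       0       0  322/79 ]
Multipliers (in order of application): m_{21} = -5/3, m_{31} = -1/3, m_{41} = 1, m_{32} = -8/5, m_{42} = 6/5, m_{43} = -88/79

multipliers: -5/3, -1/3, 1, -8/5, 6/5, -88/79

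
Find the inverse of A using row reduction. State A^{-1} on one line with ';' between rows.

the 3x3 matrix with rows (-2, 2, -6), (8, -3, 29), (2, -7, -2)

inverse = [209/30 23/15 4/3; 37/15 8/15 1/3; -5/3 -1/3 -1/3]

Gauss-Jordan on [A | I]:
R1 <- (1/-2)*R1:  [    1    -1     3  |  -1/2     0     0 ]
R2 <- R2 - (8)*R1:  [ 0  5  5  |  4  1  0 ]
R3 <- R3 - (2)*R1:  [  0  -5  -8  |   1   0   1 ]
R2 <- (1/5)*R2:  [   0    1    1  |  4/5  1/5    0 ]
R1 <- R1 - (-1)*R2:  [    1     0     4  |  3/10   1/5     0 ]
R3 <- R3 - (-5)*R2:  [  0   0  -3  |   5   1   1 ]
R3 <- (1/-3)*R3:  [    0     0     1  |  -5/3  -1/3  -1/3 ]
R1 <- R1 - (4)*R3:  [      1       0       0  |  209/30   23/15     4/3 ]
R2 <- R2 - (1)*R3:  [     0      1      0  |  37/15   8/15    1/3 ]
Right block of [I | A^{-1}] is the inverse:
[ 209/30  23/15   4/3 ]
[  37/15   8/15   1/3 ]
[   -5/3   -1/3  -1/3 ]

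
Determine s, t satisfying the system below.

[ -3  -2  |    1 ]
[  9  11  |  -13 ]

Forward elimination on [A|b]:
R2 <- R2 - (-3)*R1:  [   0    5  -10 ]
Row echelon form:
[ -3  -2  |    1 ]
[  0   5  |  -10 ]
Back-substitution:
t = (-10) / 5 = -2
s = (1 - (-2)*(-2)) / -3 = 1

(1, -2)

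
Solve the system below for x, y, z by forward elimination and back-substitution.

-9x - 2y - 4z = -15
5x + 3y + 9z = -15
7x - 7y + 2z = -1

Forward elimination on [A|b]:
R2 <- R2 - (-5/9)*R1:  [     0   17/9   61/9  -70/3 ]
R3 <- R3 - (-7/9)*R1:  [     0  -77/9  -10/9  -38/3 ]
R3 <- R3 - (-77/17)*R2:  [        0         0    503/17  -2012/17 ]
Row echelon form:
[ -9    -2      -4  |       -15 ]
[  0  17/9    61/9  |     -70/3 ]
[  0     0  503/17  |  -2012/17 ]
Back-substitution:
z = (-2012/17) / (503/17) = -4
y = (-70/3 - (61/9)*(-4)) / (17/9) = 2
x = (-15 - (-2)*(2) - (-4)*(-4)) / -9 = 3

(3, 2, -4)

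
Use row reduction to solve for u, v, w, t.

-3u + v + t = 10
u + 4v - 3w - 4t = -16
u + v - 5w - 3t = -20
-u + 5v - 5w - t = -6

(-2, 1, 2, 3)

Forward elimination on [A|b]:
R2 <- R2 - (-1/3)*R1:  [     0   13/3     -3  -11/3  -38/3 ]
R3 <- R3 - (-1/3)*R1:  [     0    4/3     -5   -8/3  -50/3 ]
R4 <- R4 - (1/3)*R1:  [     0   14/3     -5   -4/3  -28/3 ]
R3 <- R3 - (4/13)*R2:  [       0        0   -53/13   -20/13  -166/13 ]
R4 <- R4 - (14/13)*R2:  [      0       0  -23/13   34/13   56/13 ]
R4 <- R4 - (23/53)*R3:  [      0       0       0  174/53  522/53 ]
Row echelon form:
[ -3     1       0       1  |       10 ]
[  0  13/3      -3   -11/3  |    -38/3 ]
[  0     0  -53/13  -20/13  |  -166/13 ]
[  0     0       0  174/53  |   522/53 ]
Back-substitution:
t = (522/53) / (174/53) = 3
w = (-166/13 - (-20/13)*(3)) / (-53/13) = 2
v = (-38/3 - (-3)*(2) - (-11/3)*(3)) / (13/3) = 1
u = (10 - (1)*(1) - (1)*(3)) / -3 = -2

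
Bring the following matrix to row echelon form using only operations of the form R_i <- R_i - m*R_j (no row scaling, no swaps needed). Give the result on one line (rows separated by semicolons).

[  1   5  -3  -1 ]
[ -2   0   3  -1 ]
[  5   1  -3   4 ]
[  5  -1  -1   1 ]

REF = [1 5 -3 -1; 0 10 -3 -3; 0 0 24/5 9/5; 0 0 0 -33/8]

Forward elimination:
R2 <- R2 - (-2)*R1:  [  0  10  -3  -3 ]
R3 <- R3 - (5)*R1:  [   0  -24   12    9 ]
R4 <- R4 - (5)*R1:  [   0  -26   14    6 ]
R3 <- R3 - (-12/5)*R2:  [    0     0  24/5   9/5 ]
R4 <- R4 - (-13/5)*R2:  [    0     0  31/5  -9/5 ]
R4 <- R4 - (31/24)*R3:  [     0      0      0  -33/8 ]
Row echelon form:
[ 1   5    -3     -1 ]
[ 0  10    -3     -3 ]
[ 0   0  24/5    9/5 ]
[ 0   0     0  -33/8 ]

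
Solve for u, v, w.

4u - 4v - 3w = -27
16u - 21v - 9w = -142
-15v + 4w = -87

(-4, 5, -3)

Forward elimination on [A|b]:
R2 <- R2 - (4)*R1:  [   0   -5    3  -34 ]
R3 <- R3 - (3)*R2:  [  0   0  -5  15 ]
Row echelon form:
[ 4  -4  -3  |  -27 ]
[ 0  -5   3  |  -34 ]
[ 0   0  -5  |   15 ]
Back-substitution:
w = (15) / -5 = -3
v = (-34 - (3)*(-3)) / -5 = 5
u = (-27 - (-4)*(5) - (-3)*(-3)) / 4 = -4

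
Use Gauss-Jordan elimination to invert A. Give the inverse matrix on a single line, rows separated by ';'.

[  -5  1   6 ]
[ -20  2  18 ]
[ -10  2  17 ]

Gauss-Jordan on [A | I]:
R1 <- (1/-5)*R1:  [    1  -1/5  -6/5  |  -1/5     0     0 ]
R2 <- R2 - (-20)*R1:  [  0  -2  -6  |  -4   1   0 ]
R3 <- R3 - (-10)*R1:  [  0   0   5  |  -2   0   1 ]
R2 <- (1/-2)*R2:  [    0     1     3  |     2  -1/2     0 ]
R1 <- R1 - (-1/5)*R2:  [     1      0   -3/5  |    1/5  -1/10      0 ]
R3 <- (1/5)*R3:  [    0     0     1  |  -2/5     0   1/5 ]
R1 <- R1 - (-3/5)*R3:  [     1      0      0  |  -1/25  -1/10   3/25 ]
R2 <- R2 - (3)*R3:  [    0     1     0  |  16/5  -1/2  -3/5 ]
Right block of [I | A^{-1}] is the inverse:
[ -1/25  -1/10  3/25 ]
[  16/5   -1/2  -3/5 ]
[  -2/5      0   1/5 ]

inverse = [-1/25 -1/10 3/25; 16/5 -1/2 -3/5; -2/5 0 1/5]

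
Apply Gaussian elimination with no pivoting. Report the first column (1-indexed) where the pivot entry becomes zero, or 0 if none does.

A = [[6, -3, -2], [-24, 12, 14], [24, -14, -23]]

first zero-pivot column = 2

Naive forward elimination:
R2 <- R2 - (-4)*R1:  [ 0  0  6 ]
R3 <- R3 - (4)*R1:  [   0   -2  -15 ]
Matrix at this point:
[ 6  -3   -2 ]
[ 0   0    6 ]
[ 0  -2  -15 ]
Pivot entry (2,2) is zero but row 3 has -2 in column 2 -> naive elimination stops; a row interchange (e.g. R2 <-> R3) would be required here.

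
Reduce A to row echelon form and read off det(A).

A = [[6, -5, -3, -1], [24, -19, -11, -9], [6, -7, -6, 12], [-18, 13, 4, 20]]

det(A) = 12

Forward elimination:
R2 <- R2 - (4)*R1:  [  0   1   1  -5 ]
R3 <- R3 - (1)*R1:  [  0  -2  -3  13 ]
R4 <- R4 - (-3)*R1:  [  0  -2  -5  17 ]
R3 <- R3 - (-2)*R2:  [  0   0  -1   3 ]
R4 <- R4 - (-2)*R2:  [  0   0  -3   7 ]
R4 <- R4 - (3)*R3:  [  0   0   0  -2 ]
Upper-triangular form:
[ 6  -5  -3  -1 ]
[ 0   1   1  -5 ]
[ 0   0  -1   3 ]
[ 0   0   0  -2 ]
det(A) = (-1)^0 * (6) * (1) * (-1) * (-2) = 12  (0 row swaps -> sign +1)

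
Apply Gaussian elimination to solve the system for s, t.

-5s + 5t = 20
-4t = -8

(-2, 2)

Forward elimination on [A|b]:
Row echelon form:
[ -5   5  |  20 ]
[  0  -4  |  -8 ]
Back-substitution:
t = (-8) / -4 = 2
s = (20 - (5)*(2)) / -5 = -2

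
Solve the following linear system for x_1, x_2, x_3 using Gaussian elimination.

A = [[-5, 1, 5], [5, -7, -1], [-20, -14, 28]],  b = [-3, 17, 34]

(-1, -3, -1)

Forward elimination on [A|b]:
R2 <- R2 - (-1)*R1:  [  0  -6   4  14 ]
R3 <- R3 - (4)*R1:  [   0  -18    8   46 ]
R3 <- R3 - (3)*R2:  [  0   0  -4   4 ]
Row echelon form:
[ -5   1   5  |  -3 ]
[  0  -6   4  |  14 ]
[  0   0  -4  |   4 ]
Back-substitution:
x_3 = (4) / -4 = -1
x_2 = (14 - (4)*(-1)) / -6 = -3
x_1 = (-3 - (1)*(-3) - (5)*(-1)) / -5 = -1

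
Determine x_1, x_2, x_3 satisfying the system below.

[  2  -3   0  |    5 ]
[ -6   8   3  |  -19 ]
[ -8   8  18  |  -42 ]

(4, 1, -1)

Forward elimination on [A|b]:
R2 <- R2 - (-3)*R1:  [  0  -1   3  -4 ]
R3 <- R3 - (-4)*R1:  [   0   -4   18  -22 ]
R3 <- R3 - (4)*R2:  [  0   0   6  -6 ]
Row echelon form:
[ 2  -3  0  |   5 ]
[ 0  -1  3  |  -4 ]
[ 0   0  6  |  -6 ]
Back-substitution:
x_3 = (-6) / 6 = -1
x_2 = (-4 - (3)*(-1)) / -1 = 1
x_1 = (5 - (-3)*(1)) / 2 = 4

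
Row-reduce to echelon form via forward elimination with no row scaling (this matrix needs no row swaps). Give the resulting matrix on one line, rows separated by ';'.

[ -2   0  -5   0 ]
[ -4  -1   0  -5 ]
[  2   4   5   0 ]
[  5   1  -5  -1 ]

REF = [-2 0 -5 0; 0 -1 10 -5; 0 0 40 -20; 0 0 0 -39/4]

Forward elimination:
R2 <- R2 - (2)*R1:  [  0  -1  10  -5 ]
R3 <- R3 - (-1)*R1:  [ 0  4  0  0 ]
R4 <- R4 - (-5/2)*R1:  [     0      1  -35/2     -1 ]
R3 <- R3 - (-4)*R2:  [   0    0   40  -20 ]
R4 <- R4 - (-1)*R2:  [     0      0  -15/2     -6 ]
R4 <- R4 - (-3/16)*R3:  [     0      0      0  -39/4 ]
Row echelon form:
[ -2   0  -5      0 ]
[  0  -1  10     -5 ]
[  0   0  40    -20 ]
[  0   0   0  -39/4 ]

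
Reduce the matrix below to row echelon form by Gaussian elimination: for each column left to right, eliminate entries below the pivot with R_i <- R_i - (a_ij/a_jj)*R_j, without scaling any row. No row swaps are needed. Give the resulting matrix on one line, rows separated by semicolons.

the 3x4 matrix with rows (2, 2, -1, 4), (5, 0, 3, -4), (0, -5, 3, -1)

REF = [2 2 -1 4; 0 -5 11/2 -14; 0 0 -5/2 13]

Forward elimination:
R2 <- R2 - (5/2)*R1:  [    0    -5  11/2   -14 ]
R3 <- R3 - (1)*R2:  [    0     0  -5/2    13 ]
Row echelon form:
[ 2   2    -1    4 ]
[ 0  -5  11/2  -14 ]
[ 0   0  -5/2   13 ]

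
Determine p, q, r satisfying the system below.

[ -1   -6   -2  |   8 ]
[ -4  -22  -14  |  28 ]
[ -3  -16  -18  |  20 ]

(4, -2, 0)

Forward elimination on [A|b]:
R2 <- R2 - (4)*R1:  [  0   2  -6  -4 ]
R3 <- R3 - (3)*R1:  [   0    2  -12   -4 ]
R3 <- R3 - (1)*R2:  [  0   0  -6   0 ]
Row echelon form:
[ -1  -6  -2  |   8 ]
[  0   2  -6  |  -4 ]
[  0   0  -6  |   0 ]
Back-substitution:
r = (0) / -6 = 0
q = (-4 - (-6)*(0)) / 2 = -2
p = (8 - (-6)*(-2) - (-2)*(0)) / -1 = 4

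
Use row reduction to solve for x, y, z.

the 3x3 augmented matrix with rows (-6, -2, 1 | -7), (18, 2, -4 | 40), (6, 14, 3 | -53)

Forward elimination on [A|b]:
R2 <- R2 - (-3)*R1:  [  0  -4  -1  19 ]
R3 <- R3 - (-1)*R1:  [   0   12    4  -60 ]
R3 <- R3 - (-3)*R2:  [  0   0   1  -3 ]
Row echelon form:
[ -6  -2   1  |  -7 ]
[  0  -4  -1  |  19 ]
[  0   0   1  |  -3 ]
Back-substitution:
z = (-3) / 1 = -3
y = (19 - (-1)*(-3)) / -4 = -4
x = (-7 - (-2)*(-4) - (1)*(-3)) / -6 = 2

(2, -4, -3)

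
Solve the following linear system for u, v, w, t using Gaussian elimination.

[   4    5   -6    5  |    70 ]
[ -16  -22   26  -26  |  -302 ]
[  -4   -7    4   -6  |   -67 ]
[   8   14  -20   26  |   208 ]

Forward elimination on [A|b]:
R2 <- R2 - (-4)*R1:  [   0   -2    2   -6  -22 ]
R3 <- R3 - (-1)*R1:  [  0  -2  -2  -1   3 ]
R4 <- R4 - (2)*R1:  [  0   4  -8  16  68 ]
R3 <- R3 - (1)*R2:  [  0   0  -4   5  25 ]
R4 <- R4 - (-2)*R2:  [  0   0  -4   4  24 ]
R4 <- R4 - (1)*R3:  [  0   0   0  -1  -1 ]
Row echelon form:
[ 4   5  -6   5  |   70 ]
[ 0  -2   2  -6  |  -22 ]
[ 0   0  -4   5  |   25 ]
[ 0   0   0  -1  |   -1 ]
Back-substitution:
t = (-1) / -1 = 1
w = (25 - (5)*(1)) / -4 = -5
v = (-22 - (2)*(-5) - (-6)*(1)) / -2 = 3
u = (70 - (5)*(3) - (-6)*(-5) - (5)*(1)) / 4 = 5

(5, 3, -5, 1)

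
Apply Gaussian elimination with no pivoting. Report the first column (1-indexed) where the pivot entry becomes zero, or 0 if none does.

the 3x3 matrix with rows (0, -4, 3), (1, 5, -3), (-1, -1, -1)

Naive forward elimination:
Pivot entry (1,1) is zero but row 2 has 1 in column 1 -> naive elimination stops; a row interchange (e.g. R1 <-> R2) would be required here.

first zero-pivot column = 1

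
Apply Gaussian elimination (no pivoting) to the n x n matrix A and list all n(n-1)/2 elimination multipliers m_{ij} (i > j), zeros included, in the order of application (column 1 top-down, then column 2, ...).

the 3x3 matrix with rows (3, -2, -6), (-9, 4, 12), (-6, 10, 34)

multipliers: -3, -2, -3

Forward elimination:
R2 <- R2 - (-3)*R1:  [  0  -2  -6 ]
R3 <- R3 - (-2)*R1:  [  0   6  22 ]
R3 <- R3 - (-3)*R2:  [ 0  0  4 ]
Multipliers (in order of application): m_{21} = -3, m_{31} = -2, m_{32} = -3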